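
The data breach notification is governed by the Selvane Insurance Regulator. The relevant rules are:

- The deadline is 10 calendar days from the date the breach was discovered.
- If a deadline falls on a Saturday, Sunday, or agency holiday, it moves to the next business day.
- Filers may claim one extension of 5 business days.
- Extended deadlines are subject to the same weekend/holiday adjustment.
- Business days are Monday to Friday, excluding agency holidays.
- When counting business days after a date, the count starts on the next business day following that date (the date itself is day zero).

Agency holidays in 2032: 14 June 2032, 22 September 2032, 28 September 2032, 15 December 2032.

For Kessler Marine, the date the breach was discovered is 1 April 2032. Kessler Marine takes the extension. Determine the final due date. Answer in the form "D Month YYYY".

19 April 2032

Adding 10 calendar days to 1 April 2032 gives 11 April 2032.
11 April 2032 is a Sunday, so it moves to the next business day, 12 April 2032 (Monday).
Counting 5 further business days from 12 April 2032 reaches 19 April 2032.
19 April 2032 (Monday) is already a business day.
So the filing is due 19 April 2032.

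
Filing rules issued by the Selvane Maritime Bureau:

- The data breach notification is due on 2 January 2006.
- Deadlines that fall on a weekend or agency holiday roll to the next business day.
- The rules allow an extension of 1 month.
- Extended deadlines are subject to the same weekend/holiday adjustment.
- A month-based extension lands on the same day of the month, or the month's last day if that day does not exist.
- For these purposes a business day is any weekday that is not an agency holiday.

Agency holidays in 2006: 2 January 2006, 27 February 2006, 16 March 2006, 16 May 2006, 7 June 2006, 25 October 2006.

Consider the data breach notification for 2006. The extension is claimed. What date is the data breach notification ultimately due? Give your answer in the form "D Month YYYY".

Start from the fixed due date, 2 January 2006.
2 January 2006 is a listed holiday, so it moves to the next business day, 3 January 2006 (Tuesday).
Applying the 1 month extension: 1 month after 3 January 2006 is 3 February 2006.
3 February 2006 (Friday) is already a business day.
Final deadline: 3 February 2006.

3 February 2006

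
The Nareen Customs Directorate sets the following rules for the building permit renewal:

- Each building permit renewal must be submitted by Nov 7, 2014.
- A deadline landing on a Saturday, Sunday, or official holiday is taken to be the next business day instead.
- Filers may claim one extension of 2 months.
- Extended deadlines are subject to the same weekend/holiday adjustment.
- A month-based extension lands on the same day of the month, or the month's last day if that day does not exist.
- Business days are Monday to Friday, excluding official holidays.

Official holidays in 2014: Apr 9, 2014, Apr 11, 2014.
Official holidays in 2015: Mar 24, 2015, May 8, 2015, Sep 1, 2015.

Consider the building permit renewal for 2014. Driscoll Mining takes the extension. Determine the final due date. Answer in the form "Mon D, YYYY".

Start from the fixed due date, Nov 7, 2014.
Nov 7, 2014 (Friday) is already a business day.
The 2 months extension carries Nov 7, 2014 to Jan 7, 2015.
Jan 7, 2015 is a Wednesday and not a listed holiday, so it stands.
Final deadline: Jan 7, 2015.

Jan 7, 2015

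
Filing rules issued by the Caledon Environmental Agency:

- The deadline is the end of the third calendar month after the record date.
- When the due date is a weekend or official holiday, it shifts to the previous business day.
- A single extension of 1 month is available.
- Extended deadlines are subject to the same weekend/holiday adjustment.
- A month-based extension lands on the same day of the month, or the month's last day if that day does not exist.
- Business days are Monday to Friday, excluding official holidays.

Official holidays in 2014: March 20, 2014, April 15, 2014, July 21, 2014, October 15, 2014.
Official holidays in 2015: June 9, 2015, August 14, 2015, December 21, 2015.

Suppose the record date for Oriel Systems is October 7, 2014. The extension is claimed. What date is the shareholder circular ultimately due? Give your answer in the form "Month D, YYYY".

February 27, 2015

3 months after October 7, 2014 is January 2015; that month ends on January 31, 2015.
January 31, 2015 is a Saturday, so it moves to the preceding business day, January 30, 2015 (Friday).
The 1 month extension carries January 30, 2015 to February 28, 2015 (day 30 does not exist in February, so the month's last day is used).
Because February 28, 2015 is a Saturday, the deadline becomes February 27, 2015 (Friday).
Deadline: February 27, 2015.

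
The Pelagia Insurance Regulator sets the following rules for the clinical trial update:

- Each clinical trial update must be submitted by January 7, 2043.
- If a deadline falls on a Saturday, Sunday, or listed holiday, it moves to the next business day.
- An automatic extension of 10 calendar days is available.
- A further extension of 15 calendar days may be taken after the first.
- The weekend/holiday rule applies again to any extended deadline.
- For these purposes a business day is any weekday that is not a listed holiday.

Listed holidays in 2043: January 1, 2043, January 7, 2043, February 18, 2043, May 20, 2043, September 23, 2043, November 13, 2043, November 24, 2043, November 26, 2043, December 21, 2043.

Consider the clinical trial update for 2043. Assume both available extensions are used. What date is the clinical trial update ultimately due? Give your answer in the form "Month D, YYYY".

Start from the fixed due date, January 7, 2043.
Because January 7, 2043 is a listed holiday, the deadline becomes January 8, 2043 (Thursday).
Add the 10 calendar-day extension to January 8, 2043: January 18, 2043.
Because January 18, 2043 is a Sunday, the deadline becomes January 19, 2043 (Monday).
With the 15-day extension, January 19, 2043 becomes February 3, 2043.
February 3, 2043 (Tuesday) is already a business day.
Final deadline: February 3, 2043.

February 3, 2043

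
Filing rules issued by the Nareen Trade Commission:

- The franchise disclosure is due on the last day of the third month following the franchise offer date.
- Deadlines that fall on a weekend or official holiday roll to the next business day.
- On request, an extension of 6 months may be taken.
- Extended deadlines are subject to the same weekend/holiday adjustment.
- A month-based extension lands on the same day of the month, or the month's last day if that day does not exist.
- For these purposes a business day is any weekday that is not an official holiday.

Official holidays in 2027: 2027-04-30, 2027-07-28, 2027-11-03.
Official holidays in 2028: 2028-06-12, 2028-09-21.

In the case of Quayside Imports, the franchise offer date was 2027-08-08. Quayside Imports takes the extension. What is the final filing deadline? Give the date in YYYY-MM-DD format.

2028-05-30

3 months after 2027-08-08 falls in November 2027; the last day of that month is 2027-11-30.
2027-11-30 (Tuesday) is already a business day.
Applying the 6 months extension: 6 months after 2027-11-30 is 2028-05-30.
2028-05-30 (Tuesday) is already a business day.
Deadline: 2028-05-30.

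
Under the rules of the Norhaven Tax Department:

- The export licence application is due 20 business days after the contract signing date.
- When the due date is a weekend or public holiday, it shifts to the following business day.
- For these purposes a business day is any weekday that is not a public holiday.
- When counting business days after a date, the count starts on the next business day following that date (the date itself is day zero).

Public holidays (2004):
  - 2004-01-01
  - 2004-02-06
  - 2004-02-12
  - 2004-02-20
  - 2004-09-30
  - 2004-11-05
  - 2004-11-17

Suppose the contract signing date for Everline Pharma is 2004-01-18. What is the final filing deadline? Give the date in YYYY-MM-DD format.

2004-02-17

Counting 20 business days after 2004-01-18 (skipping weekends and listed holidays) reaches 2004-02-17.
2004-02-17 (Tuesday) is already a business day.
So the filing is due 2004-02-17.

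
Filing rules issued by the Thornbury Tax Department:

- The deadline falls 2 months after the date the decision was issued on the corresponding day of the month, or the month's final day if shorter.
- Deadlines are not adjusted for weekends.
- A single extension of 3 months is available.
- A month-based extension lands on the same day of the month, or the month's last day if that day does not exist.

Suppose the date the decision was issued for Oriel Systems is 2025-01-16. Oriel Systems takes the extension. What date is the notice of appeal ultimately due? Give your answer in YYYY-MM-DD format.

2025-06-16

2 months after 2025-01-16, on the same day of the month, is 2025-03-16.
No adjustment is made for weekends or holidays, so 2025-03-16 stands.
Applying the 3 months extension: 3 months after 2025-03-16 is 2025-06-16.
2025-06-16 is a Monday; no weekend or holiday adjustment applies.
So the filing is due 2025-06-16.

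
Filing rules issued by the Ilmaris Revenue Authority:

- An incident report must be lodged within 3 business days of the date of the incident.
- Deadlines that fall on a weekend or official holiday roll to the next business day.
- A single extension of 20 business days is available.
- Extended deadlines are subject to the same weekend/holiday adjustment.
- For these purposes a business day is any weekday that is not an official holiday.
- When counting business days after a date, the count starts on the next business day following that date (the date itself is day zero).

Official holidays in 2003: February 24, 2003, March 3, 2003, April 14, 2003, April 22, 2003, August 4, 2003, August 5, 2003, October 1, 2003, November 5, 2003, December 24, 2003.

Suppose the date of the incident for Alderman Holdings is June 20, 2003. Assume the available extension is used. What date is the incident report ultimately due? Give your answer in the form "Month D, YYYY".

Counting 3 business days after June 20, 2003 (skipping weekends and listed holidays) reaches June 25, 2003.
June 25, 2003 falls on a Wednesday, which is a business day, so no adjustment is needed.
Counting 20 further business days from June 25, 2003 reaches July 23, 2003.
July 23, 2003 falls on a Wednesday, which is a business day, so no adjustment is needed.
Final deadline: July 23, 2003.

July 23, 2003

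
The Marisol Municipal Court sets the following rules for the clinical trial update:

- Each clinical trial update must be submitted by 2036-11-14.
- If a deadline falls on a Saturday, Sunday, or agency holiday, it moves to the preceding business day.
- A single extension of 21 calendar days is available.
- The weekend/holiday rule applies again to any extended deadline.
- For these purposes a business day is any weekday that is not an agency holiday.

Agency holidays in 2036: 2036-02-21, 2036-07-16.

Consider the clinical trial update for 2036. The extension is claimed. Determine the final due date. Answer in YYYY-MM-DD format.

Start from the fixed due date, 2036-11-14.
2036-11-14 (Friday) is already a business day.
With the 21-day extension, 2036-11-14 becomes 2036-12-05.
Since 2036-12-05 is a Friday and not a holiday, the date is unchanged.
The final due date is 2036-12-05.

2036-12-05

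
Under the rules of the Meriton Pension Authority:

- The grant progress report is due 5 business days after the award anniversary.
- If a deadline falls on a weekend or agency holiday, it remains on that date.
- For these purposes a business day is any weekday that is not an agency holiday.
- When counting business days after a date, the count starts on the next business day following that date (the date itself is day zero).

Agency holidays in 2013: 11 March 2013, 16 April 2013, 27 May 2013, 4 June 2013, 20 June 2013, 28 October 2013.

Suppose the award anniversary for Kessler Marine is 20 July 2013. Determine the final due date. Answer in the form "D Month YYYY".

Counting 5 business days after 20 July 2013 (skipping weekends and listed holidays) reaches 26 July 2013.
26 July 2013 is a Friday; no weekend or holiday adjustment applies.
So the filing is due 26 July 2013.

26 July 2013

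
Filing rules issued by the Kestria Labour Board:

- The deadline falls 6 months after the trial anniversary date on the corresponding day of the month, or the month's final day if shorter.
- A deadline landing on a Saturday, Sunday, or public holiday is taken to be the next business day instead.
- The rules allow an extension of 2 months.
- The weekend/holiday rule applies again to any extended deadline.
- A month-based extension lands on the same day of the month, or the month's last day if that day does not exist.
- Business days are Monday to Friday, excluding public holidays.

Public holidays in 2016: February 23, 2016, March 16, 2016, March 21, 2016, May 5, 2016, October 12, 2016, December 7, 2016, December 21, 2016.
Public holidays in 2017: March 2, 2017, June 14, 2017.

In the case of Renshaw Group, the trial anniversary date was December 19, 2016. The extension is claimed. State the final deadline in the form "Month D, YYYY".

August 21, 2017

6 months from December 19, 2016 is June 19, 2017.
June 19, 2017 (Monday) is already a business day.
Applying the 2 months extension: 2 months after June 19, 2017 is August 19, 2017.
August 19, 2017 is a Saturday, so it moves to the next business day, August 21, 2017 (Monday).
So the filing is due August 21, 2017.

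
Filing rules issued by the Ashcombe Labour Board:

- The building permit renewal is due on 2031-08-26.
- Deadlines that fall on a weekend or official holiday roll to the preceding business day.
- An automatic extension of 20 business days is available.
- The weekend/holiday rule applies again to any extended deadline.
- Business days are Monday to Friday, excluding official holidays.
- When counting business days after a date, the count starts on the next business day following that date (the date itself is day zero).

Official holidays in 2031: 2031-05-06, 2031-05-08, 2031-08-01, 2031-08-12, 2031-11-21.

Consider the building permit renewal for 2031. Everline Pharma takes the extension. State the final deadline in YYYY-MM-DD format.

2031-09-23

The statutory due date is 2031-08-26.
Since 2031-08-26 is a Tuesday and not a holiday, the date is unchanged.
Counting 20 further business days from 2031-08-26 reaches 2031-09-23.
2031-09-23 is a Tuesday and not a listed holiday, so it stands.
Deadline: 2031-09-23.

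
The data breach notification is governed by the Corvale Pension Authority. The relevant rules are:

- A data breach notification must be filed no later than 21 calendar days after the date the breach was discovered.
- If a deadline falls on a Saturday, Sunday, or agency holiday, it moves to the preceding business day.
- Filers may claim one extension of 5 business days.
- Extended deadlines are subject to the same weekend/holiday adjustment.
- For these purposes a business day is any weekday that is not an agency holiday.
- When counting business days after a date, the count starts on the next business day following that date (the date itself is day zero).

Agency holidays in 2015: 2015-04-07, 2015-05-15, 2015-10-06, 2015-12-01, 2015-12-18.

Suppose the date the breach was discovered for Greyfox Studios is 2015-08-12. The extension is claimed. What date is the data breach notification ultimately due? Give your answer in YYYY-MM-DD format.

Adding 21 calendar days to 2015-08-12 gives 2015-09-02.
Since 2015-09-02 is a Wednesday and not a holiday, the date is unchanged.
Counting 5 further business days from 2015-09-02 reaches 2015-09-09.
2015-09-09 is a Wednesday and not a listed holiday, so it stands.
So the filing is due 2015-09-09.

2015-09-09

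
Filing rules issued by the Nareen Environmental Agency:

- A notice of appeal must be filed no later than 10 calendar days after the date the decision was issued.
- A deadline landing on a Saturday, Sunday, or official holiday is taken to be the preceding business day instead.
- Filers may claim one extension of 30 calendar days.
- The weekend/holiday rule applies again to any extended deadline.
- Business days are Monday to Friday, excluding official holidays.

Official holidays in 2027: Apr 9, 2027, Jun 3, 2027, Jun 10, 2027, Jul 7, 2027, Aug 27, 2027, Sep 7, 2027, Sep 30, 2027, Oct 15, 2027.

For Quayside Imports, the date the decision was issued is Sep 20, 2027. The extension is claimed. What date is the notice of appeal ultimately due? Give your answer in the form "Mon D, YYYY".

Oct 29, 2027

Trigger date Sep 20, 2027 + 10 calendar days = Sep 30, 2027.
Sep 30, 2027 is a listed holiday, so it moves to the preceding business day, Sep 29, 2027 (Wednesday).
Add the 30 calendar-day extension to Sep 29, 2027: Oct 29, 2027.
Since Oct 29, 2027 is a Friday and not a holiday, the date is unchanged.
Deadline: Oct 29, 2027.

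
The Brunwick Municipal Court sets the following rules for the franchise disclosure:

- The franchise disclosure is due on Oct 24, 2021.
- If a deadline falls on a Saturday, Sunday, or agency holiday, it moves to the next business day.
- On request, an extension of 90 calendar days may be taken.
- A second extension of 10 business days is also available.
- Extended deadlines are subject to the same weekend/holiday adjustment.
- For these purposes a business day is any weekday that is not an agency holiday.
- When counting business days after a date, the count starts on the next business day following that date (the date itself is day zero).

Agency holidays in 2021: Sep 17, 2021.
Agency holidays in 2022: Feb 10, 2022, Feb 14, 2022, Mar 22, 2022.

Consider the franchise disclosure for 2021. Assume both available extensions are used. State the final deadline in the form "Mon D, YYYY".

Start from the fixed due date, Oct 24, 2021.
Oct 24, 2021 is a Sunday, so it moves to the next business day, Oct 25, 2021 (Monday).
Applying the 90-calendar-day extension: Oct 25, 2021 + 90 days = Jan 23, 2022.
Jan 23, 2022 is a Sunday; the next business day is Jan 24, 2022 (Monday).
Counting 10 further business days from Jan 24, 2022 reaches Feb 7, 2022.
Feb 7, 2022 is a Monday and not a listed holiday, so it stands.
So the filing is due Feb 7, 2022.

Feb 7, 2022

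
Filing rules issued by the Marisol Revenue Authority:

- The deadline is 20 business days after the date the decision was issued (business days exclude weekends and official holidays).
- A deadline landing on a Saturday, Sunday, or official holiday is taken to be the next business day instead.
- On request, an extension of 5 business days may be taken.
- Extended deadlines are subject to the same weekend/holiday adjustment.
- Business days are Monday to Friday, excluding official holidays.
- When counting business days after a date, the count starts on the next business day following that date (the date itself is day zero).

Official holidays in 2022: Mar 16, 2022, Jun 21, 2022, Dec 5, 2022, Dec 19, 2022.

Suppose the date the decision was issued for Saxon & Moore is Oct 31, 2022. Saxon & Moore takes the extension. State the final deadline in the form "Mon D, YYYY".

Dec 6, 2022

Starting the day after Oct 31, 2022 and counting 20 business days lands on Nov 28, 2022.
Since Nov 28, 2022 is a Monday and not a holiday, the date is unchanged.
Counting 5 further business days from Nov 28, 2022 reaches Dec 6, 2022.
Dec 6, 2022 is a Tuesday and not a listed holiday, so it stands.
Deadline: Dec 6, 2022.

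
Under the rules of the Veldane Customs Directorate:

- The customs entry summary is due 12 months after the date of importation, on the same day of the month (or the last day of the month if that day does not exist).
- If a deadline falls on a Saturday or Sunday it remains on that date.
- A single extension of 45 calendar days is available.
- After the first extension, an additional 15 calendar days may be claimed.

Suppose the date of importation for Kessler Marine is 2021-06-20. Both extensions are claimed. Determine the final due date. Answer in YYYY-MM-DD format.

Moving 12 months forward from 2021-06-20 on the corresponding day gives 2022-06-20.
2022-06-20 falls on a Monday. The rules make no weekend/holiday allowance, so it remains 2022-06-20.
The 45-calendar-day extension moves the deadline from 2022-06-20 to 2022-08-04.
2022-08-04 falls on a Thursday. The rules make no weekend/holiday allowance, so it remains 2022-08-04.
Add the 15 calendar-day extension to 2022-08-04: 2022-08-19.
2022-08-19 falls on a Friday. The rules make no weekend/holiday allowance, so it remains 2022-08-19.
So the filing is due 2022-08-19.

2022-08-19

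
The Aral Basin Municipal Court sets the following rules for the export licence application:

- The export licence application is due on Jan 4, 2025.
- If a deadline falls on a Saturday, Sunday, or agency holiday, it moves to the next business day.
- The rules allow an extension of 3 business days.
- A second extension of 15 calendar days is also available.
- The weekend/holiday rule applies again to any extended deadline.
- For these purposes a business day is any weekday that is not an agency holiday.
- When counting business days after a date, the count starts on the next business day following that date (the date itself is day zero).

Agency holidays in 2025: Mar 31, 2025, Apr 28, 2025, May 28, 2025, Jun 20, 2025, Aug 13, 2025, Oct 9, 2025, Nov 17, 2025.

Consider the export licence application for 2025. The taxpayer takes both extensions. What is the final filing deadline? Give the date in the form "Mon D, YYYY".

Jan 24, 2025

Start from the fixed due date, Jan 4, 2025.
Jan 4, 2025 is a Saturday; the next business day is Jan 6, 2025 (Monday).
Counting 3 further business days from Jan 6, 2025 reaches Jan 9, 2025.
Since Jan 9, 2025 is a Thursday and not a holiday, the date is unchanged.
The 15-calendar-day extension moves the deadline from Jan 9, 2025 to Jan 24, 2025.
Jan 24, 2025 is a Friday and not a listed holiday, so it stands.
Deadline: Jan 24, 2025.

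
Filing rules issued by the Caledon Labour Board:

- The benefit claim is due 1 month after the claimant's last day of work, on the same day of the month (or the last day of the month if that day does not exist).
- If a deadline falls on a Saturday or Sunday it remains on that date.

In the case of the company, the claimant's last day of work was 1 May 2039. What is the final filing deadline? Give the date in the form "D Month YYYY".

1 June 2039

1 month from 1 May 2039 is 1 June 2039.
1 June 2039 falls on a Wednesday. The rules make no weekend/holiday allowance, so it remains 1 June 2039.
Final deadline: 1 June 2039.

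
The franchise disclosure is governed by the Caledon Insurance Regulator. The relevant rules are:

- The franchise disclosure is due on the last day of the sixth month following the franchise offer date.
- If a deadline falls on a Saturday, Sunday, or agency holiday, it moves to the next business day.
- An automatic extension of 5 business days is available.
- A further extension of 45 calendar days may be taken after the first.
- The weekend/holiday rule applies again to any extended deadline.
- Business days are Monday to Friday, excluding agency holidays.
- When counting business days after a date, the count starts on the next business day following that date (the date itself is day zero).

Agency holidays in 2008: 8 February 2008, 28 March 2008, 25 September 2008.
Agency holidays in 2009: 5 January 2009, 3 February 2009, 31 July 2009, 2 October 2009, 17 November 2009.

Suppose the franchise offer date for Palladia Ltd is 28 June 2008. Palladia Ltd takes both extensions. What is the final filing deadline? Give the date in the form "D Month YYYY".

23 February 2009

The sixth month after 28 June 2008 is December 2008, whose last day is 31 December 2008.
31 December 2008 (Wednesday) is already a business day.
The 5-business-day extension runs from 31 December 2008 to 8 January 2009.
8 January 2009 falls on a Thursday, which is a business day, so no adjustment is needed.
The 45-calendar-day extension moves the deadline from 8 January 2009 to 22 February 2009.
22 February 2009 falls on a Sunday. Rolling to the next business day gives 23 February 2009, a Monday.
The final due date is 23 February 2009.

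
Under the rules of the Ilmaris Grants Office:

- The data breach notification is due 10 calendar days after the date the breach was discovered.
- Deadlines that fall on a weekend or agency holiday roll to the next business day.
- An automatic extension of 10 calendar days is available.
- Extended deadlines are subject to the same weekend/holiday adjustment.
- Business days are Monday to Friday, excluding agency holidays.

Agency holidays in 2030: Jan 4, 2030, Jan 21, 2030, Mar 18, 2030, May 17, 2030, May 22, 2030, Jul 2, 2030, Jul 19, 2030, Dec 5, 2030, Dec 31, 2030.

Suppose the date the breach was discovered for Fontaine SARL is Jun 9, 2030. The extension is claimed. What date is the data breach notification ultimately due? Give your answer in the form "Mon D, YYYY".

Jul 1, 2030

From Jun 9, 2030, 10 calendar days later is Jun 19, 2030.
Jun 19, 2030 falls on a Wednesday, which is a business day, so no adjustment is needed.
Add the 10 calendar-day extension to Jun 19, 2030: Jun 29, 2030.
Jun 29, 2030 is a Saturday; the next business day is Jul 1, 2030 (Monday).
Final deadline: Jul 1, 2030.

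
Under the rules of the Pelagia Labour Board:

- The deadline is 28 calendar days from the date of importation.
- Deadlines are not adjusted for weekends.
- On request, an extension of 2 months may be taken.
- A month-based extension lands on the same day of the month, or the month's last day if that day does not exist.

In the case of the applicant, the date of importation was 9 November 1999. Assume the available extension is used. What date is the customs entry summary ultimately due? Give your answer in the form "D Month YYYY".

From 9 November 1999, 28 calendar days later is 7 December 1999.
7 December 1999 falls on a Tuesday. The rules make no weekend/holiday allowance, so it remains 7 December 1999.
Applying the 2 months extension: 2 months after 7 December 1999 is 7 February 2000.
7 February 2000 falls on a Monday. The rules make no weekend/holiday allowance, so it remains 7 February 2000.
So the filing is due 7 February 2000.

7 February 2000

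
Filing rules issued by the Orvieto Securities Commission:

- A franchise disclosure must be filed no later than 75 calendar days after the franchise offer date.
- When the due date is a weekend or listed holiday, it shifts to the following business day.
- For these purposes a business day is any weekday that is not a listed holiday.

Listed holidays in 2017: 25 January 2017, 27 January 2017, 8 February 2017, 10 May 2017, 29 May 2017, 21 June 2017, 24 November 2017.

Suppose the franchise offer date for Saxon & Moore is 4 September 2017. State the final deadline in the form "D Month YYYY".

20 November 2017

Trigger date 4 September 2017 + 75 calendar days = 18 November 2017.
18 November 2017 is a Saturday; the next business day is 20 November 2017 (Monday).
The final due date is 20 November 2017.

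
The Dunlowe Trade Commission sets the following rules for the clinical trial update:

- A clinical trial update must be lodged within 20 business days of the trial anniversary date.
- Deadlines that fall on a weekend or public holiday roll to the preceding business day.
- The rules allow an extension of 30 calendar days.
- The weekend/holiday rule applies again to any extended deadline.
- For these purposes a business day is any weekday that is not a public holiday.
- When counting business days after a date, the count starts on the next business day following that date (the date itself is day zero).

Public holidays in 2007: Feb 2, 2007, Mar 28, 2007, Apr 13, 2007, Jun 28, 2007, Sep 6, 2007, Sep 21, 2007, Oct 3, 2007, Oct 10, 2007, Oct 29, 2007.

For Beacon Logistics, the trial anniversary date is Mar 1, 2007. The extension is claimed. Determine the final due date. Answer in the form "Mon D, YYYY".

Counting 20 business days after Mar 1, 2007 (skipping weekends and listed holidays) reaches Mar 30, 2007.
Mar 30, 2007 is a Friday and not a listed holiday, so it stands.
Add the 30 calendar-day extension to Mar 30, 2007: Apr 29, 2007.
Because Apr 29, 2007 is a Sunday, the deadline becomes Apr 27, 2007 (Friday).
So the filing is due Apr 27, 2007.

Apr 27, 2007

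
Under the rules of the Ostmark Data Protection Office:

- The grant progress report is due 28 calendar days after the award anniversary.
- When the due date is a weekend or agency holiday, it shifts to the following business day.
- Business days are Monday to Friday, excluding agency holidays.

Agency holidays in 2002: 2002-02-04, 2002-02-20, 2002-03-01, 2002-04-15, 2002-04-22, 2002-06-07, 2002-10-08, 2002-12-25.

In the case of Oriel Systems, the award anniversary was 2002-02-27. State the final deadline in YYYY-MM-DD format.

28 calendar days after 2002-02-27 is 2002-03-27.
2002-03-27 falls on a Wednesday, which is a business day, so no adjustment is needed.
So the filing is due 2002-03-27.

2002-03-27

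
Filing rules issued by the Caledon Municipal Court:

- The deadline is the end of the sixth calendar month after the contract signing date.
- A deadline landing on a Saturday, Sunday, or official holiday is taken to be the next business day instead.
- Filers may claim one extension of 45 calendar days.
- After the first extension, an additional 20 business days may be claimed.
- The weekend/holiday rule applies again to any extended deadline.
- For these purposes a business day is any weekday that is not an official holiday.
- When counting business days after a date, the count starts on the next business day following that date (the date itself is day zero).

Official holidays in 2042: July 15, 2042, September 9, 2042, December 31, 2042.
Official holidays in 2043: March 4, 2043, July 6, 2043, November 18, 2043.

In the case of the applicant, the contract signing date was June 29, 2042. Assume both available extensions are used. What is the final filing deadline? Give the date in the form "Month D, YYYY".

6 months after June 29, 2042 falls in December 2042; the last day of that month is December 31, 2042.
December 31, 2042 is a listed holiday, so it moves to the next business day, January 1, 2043 (Thursday).
With the 45-day extension, January 1, 2043 becomes February 15, 2043.
February 15, 2043 is a Sunday, so it moves to the next business day, February 16, 2043 (Monday).
Applying the 20-business-day extension: 20 business days after February 16, 2043 is March 17, 2043.
March 17, 2043 is a Tuesday and not a listed holiday, so it stands.
The final due date is March 17, 2043.

March 17, 2043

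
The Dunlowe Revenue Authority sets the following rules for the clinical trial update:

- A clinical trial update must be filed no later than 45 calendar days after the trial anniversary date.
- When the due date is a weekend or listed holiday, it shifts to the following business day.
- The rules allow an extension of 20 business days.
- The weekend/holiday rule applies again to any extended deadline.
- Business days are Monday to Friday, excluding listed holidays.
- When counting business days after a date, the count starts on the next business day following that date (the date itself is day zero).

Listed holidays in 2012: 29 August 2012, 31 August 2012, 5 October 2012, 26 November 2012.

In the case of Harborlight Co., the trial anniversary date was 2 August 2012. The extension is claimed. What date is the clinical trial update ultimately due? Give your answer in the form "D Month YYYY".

16 October 2012

45 calendar days after 2 August 2012 is 16 September 2012.
16 September 2012 is a Sunday, so it moves to the next business day, 17 September 2012 (Monday).
Applying the 20-business-day extension: 20 business days after 17 September 2012 is 16 October 2012.
16 October 2012 (Tuesday) is already a business day.
Deadline: 16 October 2012.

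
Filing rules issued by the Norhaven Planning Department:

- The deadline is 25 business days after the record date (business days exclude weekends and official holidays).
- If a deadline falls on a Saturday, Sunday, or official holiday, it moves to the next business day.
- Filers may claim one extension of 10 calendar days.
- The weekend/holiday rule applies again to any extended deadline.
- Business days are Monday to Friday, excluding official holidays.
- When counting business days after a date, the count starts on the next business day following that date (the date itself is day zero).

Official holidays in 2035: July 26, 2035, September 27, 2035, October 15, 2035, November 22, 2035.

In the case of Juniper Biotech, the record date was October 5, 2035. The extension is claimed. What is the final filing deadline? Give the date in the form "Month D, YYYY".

November 23, 2035

Starting the day after October 5, 2035 and counting 25 business days lands on November 12, 2035.
November 12, 2035 is a Monday and not a listed holiday, so it stands.
Add the 10 calendar-day extension to November 12, 2035: November 22, 2035.
November 22, 2035 is a listed holiday, so it moves to the next business day, November 23, 2035 (Friday).
Deadline: November 23, 2035.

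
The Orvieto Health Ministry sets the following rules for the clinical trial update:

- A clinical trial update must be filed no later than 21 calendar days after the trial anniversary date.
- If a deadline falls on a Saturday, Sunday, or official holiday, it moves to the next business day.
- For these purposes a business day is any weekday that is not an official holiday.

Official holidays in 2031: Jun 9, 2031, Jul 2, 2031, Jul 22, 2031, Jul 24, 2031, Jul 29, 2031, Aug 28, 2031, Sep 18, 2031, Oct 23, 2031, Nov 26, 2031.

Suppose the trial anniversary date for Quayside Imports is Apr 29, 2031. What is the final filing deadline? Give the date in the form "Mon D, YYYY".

May 20, 2031

Adding 21 calendar days to Apr 29, 2031 gives May 20, 2031.
May 20, 2031 (Tuesday) is already a business day.
The final due date is May 20, 2031.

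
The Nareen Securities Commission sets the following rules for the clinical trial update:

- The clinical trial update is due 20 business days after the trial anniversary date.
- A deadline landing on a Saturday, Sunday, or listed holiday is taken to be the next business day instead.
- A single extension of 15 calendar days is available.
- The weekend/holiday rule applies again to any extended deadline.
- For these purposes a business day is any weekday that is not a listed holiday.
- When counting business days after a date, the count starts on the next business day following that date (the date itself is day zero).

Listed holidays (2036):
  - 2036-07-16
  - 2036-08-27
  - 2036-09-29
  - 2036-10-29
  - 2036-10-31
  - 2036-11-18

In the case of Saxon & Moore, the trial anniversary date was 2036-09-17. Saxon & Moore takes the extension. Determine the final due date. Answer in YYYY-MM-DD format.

2036-11-03

20 business days after 2036-09-17, excluding weekends and holidays, is 2036-10-16.
2036-10-16 is a Thursday and not a listed holiday, so it stands.
The 15-calendar-day extension moves the deadline from 2036-10-16 to 2036-10-31.
2036-10-31 falls on a listed holiday. Rolling to the next business day gives 2036-11-03, a Monday.
The final due date is 2036-11-03.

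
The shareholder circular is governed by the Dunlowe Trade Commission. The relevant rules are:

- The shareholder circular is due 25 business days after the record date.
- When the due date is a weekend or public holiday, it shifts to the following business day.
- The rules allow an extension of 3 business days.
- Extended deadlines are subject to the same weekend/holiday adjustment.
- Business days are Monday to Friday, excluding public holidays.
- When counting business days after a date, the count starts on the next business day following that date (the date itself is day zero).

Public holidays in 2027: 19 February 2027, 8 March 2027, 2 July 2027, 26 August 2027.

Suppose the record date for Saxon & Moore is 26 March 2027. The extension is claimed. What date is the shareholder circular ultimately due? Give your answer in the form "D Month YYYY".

25 business days after 26 March 2027, excluding weekends and holidays, is 30 April 2027.
30 April 2027 is a Friday and not a listed holiday, so it stands.
Applying the 3-business-day extension: 3 business days after 30 April 2027 is 5 May 2027.
5 May 2027 is a Wednesday and not a listed holiday, so it stands.
The final due date is 5 May 2027.

5 May 2027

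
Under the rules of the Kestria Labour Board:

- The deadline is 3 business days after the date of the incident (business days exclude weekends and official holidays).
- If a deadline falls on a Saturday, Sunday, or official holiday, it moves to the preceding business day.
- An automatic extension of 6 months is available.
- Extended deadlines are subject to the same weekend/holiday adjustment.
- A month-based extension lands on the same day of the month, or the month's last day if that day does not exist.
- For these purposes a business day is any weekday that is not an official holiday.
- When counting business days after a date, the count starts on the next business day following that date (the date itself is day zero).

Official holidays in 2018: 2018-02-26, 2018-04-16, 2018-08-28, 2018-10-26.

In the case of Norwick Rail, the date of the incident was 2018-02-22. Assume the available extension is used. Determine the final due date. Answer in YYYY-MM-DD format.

2018-08-27

Starting the day after 2018-02-22 and counting 3 business days lands on 2018-02-28.
2018-02-28 is a Wednesday and not a listed holiday, so it stands.
The 6 months extension carries 2018-02-28 to 2018-08-28.
2018-08-28 is a listed holiday; the preceding business day is 2018-08-27 (Monday).
So the filing is due 2018-08-27.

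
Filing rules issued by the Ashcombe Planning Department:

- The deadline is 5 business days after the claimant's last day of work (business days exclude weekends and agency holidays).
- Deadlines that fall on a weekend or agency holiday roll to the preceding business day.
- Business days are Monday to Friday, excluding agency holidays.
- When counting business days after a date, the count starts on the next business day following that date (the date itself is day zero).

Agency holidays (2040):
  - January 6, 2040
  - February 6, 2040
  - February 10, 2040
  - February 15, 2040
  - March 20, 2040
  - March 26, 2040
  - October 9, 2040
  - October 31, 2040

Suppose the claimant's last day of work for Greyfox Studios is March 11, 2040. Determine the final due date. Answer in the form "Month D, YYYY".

March 16, 2040

Starting the day after March 11, 2040 and counting 5 business days lands on March 16, 2040.
March 16, 2040 (Friday) is already a business day.
Deadline: March 16, 2040.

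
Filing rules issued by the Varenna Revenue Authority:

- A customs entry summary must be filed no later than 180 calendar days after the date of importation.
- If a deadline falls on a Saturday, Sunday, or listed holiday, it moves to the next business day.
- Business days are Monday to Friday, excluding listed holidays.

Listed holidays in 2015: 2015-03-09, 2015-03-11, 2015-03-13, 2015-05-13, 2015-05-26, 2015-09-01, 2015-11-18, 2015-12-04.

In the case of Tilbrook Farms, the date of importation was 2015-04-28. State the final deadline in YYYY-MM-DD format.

2015-10-26

Trigger date 2015-04-28 + 180 calendar days = 2015-10-25.
2015-10-25 is a Sunday, so it moves to the next business day, 2015-10-26 (Monday).
So the filing is due 2015-10-26.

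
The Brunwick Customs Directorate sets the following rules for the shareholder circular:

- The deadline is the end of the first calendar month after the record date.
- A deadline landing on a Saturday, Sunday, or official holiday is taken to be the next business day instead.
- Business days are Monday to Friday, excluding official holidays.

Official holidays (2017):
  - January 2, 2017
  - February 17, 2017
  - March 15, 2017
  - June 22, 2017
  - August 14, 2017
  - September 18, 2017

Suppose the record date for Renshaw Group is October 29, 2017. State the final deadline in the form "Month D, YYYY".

November 30, 2017

1 month after October 29, 2017 is November 2017; that month ends on November 30, 2017.
Since November 30, 2017 is a Thursday and not a holiday, the date is unchanged.
The final due date is November 30, 2017.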